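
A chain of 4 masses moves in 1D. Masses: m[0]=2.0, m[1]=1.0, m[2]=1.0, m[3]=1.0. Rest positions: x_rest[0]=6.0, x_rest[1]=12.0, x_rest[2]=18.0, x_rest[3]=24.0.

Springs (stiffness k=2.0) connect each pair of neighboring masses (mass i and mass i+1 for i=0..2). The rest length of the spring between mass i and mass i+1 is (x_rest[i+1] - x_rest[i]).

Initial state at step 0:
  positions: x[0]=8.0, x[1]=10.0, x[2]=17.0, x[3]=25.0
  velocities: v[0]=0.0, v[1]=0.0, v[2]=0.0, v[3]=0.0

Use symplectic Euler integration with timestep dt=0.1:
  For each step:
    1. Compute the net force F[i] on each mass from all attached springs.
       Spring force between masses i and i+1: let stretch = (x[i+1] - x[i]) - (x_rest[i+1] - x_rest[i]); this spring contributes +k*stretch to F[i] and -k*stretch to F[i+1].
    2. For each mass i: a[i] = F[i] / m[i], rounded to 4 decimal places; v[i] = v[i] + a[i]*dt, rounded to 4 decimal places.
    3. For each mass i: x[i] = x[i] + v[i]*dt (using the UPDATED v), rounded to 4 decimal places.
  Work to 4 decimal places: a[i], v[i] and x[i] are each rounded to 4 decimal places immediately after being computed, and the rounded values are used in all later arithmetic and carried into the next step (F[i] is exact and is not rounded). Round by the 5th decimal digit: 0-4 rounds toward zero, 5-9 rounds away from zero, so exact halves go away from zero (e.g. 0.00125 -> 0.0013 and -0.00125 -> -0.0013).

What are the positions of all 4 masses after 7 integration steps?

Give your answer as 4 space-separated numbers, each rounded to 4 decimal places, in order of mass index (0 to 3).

Answer: 7.0446 12.2884 17.5948 24.0277

Derivation:
Step 0: x=[8.0000 10.0000 17.0000 25.0000] v=[0.0000 0.0000 0.0000 0.0000]
Step 1: x=[7.9600 10.1000 17.0200 24.9600] v=[-0.4000 1.0000 0.2000 -0.4000]
Step 2: x=[7.8814 10.2956 17.0604 24.8812] v=[-0.7860 1.9560 0.4040 -0.7880]
Step 3: x=[7.7669 10.5782 17.1219 24.7660] v=[-1.1446 2.8261 0.6152 -1.1522]
Step 4: x=[7.6206 10.9355 17.2054 24.6179] v=[-1.4635 3.5726 0.8353 -1.4810]
Step 5: x=[7.4474 11.3519 17.3118 24.4416] v=[-1.7320 4.1636 1.0638 -1.7635]
Step 6: x=[7.2532 11.8094 17.4416 24.2427] v=[-1.9416 4.5747 1.2978 -1.9895]
Step 7: x=[7.0446 12.2884 17.5948 24.0277] v=[-2.0860 4.7899 1.5316 -2.1497]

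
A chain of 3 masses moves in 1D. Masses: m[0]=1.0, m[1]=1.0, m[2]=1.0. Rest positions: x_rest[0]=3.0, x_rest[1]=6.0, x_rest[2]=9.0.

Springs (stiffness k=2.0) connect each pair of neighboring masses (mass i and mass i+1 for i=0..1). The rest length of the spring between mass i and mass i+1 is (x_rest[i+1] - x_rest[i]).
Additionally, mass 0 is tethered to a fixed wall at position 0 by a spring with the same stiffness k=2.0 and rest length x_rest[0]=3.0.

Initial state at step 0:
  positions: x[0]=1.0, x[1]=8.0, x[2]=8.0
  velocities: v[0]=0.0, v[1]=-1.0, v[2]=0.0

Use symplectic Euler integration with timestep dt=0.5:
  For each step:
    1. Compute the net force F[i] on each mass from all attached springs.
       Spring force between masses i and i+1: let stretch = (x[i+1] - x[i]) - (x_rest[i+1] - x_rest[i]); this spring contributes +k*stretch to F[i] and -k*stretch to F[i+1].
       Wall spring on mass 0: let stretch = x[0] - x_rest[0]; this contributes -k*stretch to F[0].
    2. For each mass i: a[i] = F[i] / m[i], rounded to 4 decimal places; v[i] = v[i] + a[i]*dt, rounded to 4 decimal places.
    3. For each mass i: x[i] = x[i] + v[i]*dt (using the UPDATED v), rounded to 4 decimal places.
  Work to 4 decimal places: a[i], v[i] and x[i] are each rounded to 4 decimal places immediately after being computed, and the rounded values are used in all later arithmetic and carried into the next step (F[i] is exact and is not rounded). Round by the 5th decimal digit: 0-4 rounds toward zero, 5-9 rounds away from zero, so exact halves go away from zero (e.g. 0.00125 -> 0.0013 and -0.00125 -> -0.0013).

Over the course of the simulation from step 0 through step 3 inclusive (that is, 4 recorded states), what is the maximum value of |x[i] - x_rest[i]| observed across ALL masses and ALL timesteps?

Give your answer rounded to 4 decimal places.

Answer: 3.2500

Derivation:
Step 0: x=[1.0000 8.0000 8.0000] v=[0.0000 -1.0000 0.0000]
Step 1: x=[4.0000 4.0000 9.5000] v=[6.0000 -8.0000 3.0000]
Step 2: x=[5.0000 2.7500 9.7500] v=[2.0000 -2.5000 0.5000]
Step 3: x=[2.3750 6.1250 8.0000] v=[-5.2500 6.7500 -3.5000]
Max displacement = 3.2500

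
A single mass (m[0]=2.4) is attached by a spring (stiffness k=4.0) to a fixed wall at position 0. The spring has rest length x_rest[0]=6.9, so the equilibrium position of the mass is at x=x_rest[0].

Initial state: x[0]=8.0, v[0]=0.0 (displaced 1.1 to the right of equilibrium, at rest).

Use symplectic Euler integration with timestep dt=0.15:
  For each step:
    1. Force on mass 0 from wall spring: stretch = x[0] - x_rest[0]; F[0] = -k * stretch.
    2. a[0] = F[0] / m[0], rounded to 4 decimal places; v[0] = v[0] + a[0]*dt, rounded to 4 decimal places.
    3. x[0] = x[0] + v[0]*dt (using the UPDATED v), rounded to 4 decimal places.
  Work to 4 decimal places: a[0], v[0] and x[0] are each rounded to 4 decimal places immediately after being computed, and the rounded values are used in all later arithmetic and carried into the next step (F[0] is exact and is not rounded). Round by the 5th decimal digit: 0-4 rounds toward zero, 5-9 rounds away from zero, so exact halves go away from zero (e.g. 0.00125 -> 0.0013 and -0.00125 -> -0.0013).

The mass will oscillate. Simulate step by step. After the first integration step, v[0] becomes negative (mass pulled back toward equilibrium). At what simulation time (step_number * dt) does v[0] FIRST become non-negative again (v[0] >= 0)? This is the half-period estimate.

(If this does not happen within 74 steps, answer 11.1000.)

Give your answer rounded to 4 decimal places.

Answer: 2.5500

Derivation:
Step 0: x=[8.0000] v=[0.0000]
Step 1: x=[7.9588] v=[-0.2750]
Step 2: x=[7.8778] v=[-0.5397]
Step 3: x=[7.7602] v=[-0.7842]
Step 4: x=[7.6103] v=[-0.9993]
Step 5: x=[7.4338] v=[-1.1769]
Step 6: x=[7.2372] v=[-1.3104]
Step 7: x=[7.0280] v=[-1.3947]
Step 8: x=[6.8140] v=[-1.4267]
Step 9: x=[6.6032] v=[-1.4052]
Step 10: x=[6.4036] v=[-1.3310]
Step 11: x=[6.2226] v=[-1.2069]
Step 12: x=[6.0670] v=[-1.0376]
Step 13: x=[5.9426] v=[-0.8294]
Step 14: x=[5.8541] v=[-0.5900]
Step 15: x=[5.8048] v=[-0.3285]
Step 16: x=[5.7966] v=[-0.0547]
Step 17: x=[5.8298] v=[0.2212]
First v>=0 after going negative at step 17, time=2.5500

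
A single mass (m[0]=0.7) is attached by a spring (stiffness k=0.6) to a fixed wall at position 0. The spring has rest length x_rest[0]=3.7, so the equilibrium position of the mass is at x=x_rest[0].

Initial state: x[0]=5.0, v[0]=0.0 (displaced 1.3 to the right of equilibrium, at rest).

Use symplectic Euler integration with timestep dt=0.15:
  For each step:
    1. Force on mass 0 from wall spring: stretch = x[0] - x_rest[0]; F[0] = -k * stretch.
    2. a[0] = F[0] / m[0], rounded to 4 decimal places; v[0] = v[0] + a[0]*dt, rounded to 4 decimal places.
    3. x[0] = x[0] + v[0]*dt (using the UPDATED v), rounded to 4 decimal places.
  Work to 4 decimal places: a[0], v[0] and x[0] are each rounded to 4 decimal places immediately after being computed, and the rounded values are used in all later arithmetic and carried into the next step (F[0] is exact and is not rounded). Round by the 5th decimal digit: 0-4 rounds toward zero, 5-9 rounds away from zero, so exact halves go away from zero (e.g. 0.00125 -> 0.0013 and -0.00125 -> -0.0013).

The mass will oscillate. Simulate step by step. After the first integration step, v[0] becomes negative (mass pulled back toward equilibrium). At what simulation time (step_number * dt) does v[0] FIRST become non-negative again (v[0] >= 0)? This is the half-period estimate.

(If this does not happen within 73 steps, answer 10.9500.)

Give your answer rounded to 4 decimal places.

Step 0: x=[5.0000] v=[0.0000]
Step 1: x=[4.9749] v=[-0.1671]
Step 2: x=[4.9253] v=[-0.3310]
Step 3: x=[4.8520] v=[-0.4885]
Step 4: x=[4.7565] v=[-0.6366]
Step 5: x=[4.6406] v=[-0.7724]
Step 6: x=[4.5066] v=[-0.8933]
Step 7: x=[4.3571] v=[-0.9970]
Step 8: x=[4.1949] v=[-1.0815]
Step 9: x=[4.0231] v=[-1.1451]
Step 10: x=[3.8451] v=[-1.1866]
Step 11: x=[3.6643] v=[-1.2053]
Step 12: x=[3.4842] v=[-1.2007]
Step 13: x=[3.3083] v=[-1.1730]
Step 14: x=[3.1399] v=[-1.1226]
Step 15: x=[2.9823] v=[-1.0506]
Step 16: x=[2.8386] v=[-0.9583]
Step 17: x=[2.7115] v=[-0.8476]
Step 18: x=[2.6034] v=[-0.7205]
Step 19: x=[2.5165] v=[-0.5795]
Step 20: x=[2.4524] v=[-0.4273]
Step 21: x=[2.4124] v=[-0.2669]
Step 22: x=[2.3972] v=[-0.1013]
Step 23: x=[2.4071] v=[0.0662]
First v>=0 after going negative at step 23, time=3.4500

Answer: 3.4500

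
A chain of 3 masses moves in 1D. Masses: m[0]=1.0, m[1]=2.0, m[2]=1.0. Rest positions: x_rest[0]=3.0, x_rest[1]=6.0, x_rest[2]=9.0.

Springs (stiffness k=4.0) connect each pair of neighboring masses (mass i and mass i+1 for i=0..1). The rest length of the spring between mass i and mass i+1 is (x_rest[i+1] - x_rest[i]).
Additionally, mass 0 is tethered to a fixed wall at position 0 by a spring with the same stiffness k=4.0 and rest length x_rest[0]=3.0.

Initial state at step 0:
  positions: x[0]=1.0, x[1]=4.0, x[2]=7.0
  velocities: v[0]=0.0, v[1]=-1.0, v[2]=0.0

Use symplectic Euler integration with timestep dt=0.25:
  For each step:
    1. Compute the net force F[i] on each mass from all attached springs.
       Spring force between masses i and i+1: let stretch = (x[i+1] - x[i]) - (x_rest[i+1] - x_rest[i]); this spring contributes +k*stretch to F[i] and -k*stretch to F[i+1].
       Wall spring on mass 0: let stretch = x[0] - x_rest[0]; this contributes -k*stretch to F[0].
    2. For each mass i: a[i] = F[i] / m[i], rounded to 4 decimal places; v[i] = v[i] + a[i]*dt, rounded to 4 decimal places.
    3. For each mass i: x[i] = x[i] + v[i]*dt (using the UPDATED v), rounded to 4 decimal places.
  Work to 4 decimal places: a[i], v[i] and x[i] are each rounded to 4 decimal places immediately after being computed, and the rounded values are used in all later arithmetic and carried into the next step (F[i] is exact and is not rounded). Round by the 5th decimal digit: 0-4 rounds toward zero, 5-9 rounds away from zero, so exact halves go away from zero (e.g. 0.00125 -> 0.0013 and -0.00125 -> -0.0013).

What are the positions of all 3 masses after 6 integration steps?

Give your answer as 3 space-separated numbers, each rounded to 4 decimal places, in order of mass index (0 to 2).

Step 0: x=[1.0000 4.0000 7.0000] v=[0.0000 -1.0000 0.0000]
Step 1: x=[1.5000 3.7500 7.0000] v=[2.0000 -1.0000 0.0000]
Step 2: x=[2.1875 3.6250 6.9375] v=[2.7500 -0.5000 -0.2500]
Step 3: x=[2.6875 3.7344 6.7969] v=[2.0000 0.4375 -0.5625]
Step 4: x=[2.7774 4.0957 6.6407] v=[0.3594 1.4453 -0.6250]
Step 5: x=[2.5025 4.6104 6.5982] v=[-1.0997 2.0587 -0.1700]
Step 6: x=[2.1289 5.1101 6.8088] v=[-1.4943 1.9987 0.8422]

Answer: 2.1289 5.1101 6.8088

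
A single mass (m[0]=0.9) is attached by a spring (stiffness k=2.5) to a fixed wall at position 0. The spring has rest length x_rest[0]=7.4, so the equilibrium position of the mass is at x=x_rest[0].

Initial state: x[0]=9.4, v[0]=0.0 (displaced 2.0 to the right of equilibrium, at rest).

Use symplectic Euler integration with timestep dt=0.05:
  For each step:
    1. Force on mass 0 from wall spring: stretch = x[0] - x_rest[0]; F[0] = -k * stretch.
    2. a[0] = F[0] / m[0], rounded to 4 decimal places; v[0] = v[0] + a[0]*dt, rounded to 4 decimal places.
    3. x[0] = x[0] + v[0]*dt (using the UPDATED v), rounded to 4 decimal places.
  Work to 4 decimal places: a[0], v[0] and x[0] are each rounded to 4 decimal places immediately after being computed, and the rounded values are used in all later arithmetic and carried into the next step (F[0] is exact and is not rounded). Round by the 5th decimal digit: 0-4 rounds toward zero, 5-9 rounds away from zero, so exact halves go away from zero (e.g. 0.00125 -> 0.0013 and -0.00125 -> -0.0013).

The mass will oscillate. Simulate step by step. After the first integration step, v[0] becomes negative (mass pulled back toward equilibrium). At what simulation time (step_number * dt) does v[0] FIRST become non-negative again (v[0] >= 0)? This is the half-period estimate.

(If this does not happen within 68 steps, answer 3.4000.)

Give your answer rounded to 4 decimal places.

Answer: 1.9000

Derivation:
Step 0: x=[9.4000] v=[0.0000]
Step 1: x=[9.3861] v=[-0.2778]
Step 2: x=[9.3584] v=[-0.5536]
Step 3: x=[9.3171] v=[-0.8256]
Step 4: x=[9.2625] v=[-1.0919]
Step 5: x=[9.1950] v=[-1.3506]
Step 6: x=[9.1150] v=[-1.5999]
Step 7: x=[9.0231] v=[-1.8381]
Step 8: x=[8.9199] v=[-2.0635]
Step 9: x=[8.8062] v=[-2.2746]
Step 10: x=[8.6827] v=[-2.4699]
Step 11: x=[8.5503] v=[-2.6481]
Step 12: x=[8.4099] v=[-2.8079]
Step 13: x=[8.2625] v=[-2.9482]
Step 14: x=[8.1091] v=[-3.0680]
Step 15: x=[7.9508] v=[-3.1665]
Step 16: x=[7.7887] v=[-3.2430]
Step 17: x=[7.6239] v=[-3.2970]
Step 18: x=[7.4575] v=[-3.3281]
Step 19: x=[7.2907] v=[-3.3361]
Step 20: x=[7.1247] v=[-3.3209]
Step 21: x=[6.9606] v=[-3.2827]
Step 22: x=[6.7995] v=[-3.2217]
Step 23: x=[6.6426] v=[-3.1383]
Step 24: x=[6.4909] v=[-3.0331]
Step 25: x=[6.3456] v=[-2.9068]
Step 26: x=[6.2076] v=[-2.7604]
Step 27: x=[6.0779] v=[-2.5948]
Step 28: x=[5.9573] v=[-2.4112]
Step 29: x=[5.8468] v=[-2.2108]
Step 30: x=[5.7470] v=[-1.9951]
Step 31: x=[5.6587] v=[-1.7655]
Step 32: x=[5.5825] v=[-1.5237]
Step 33: x=[5.5189] v=[-1.2713]
Step 34: x=[5.4684] v=[-1.0100]
Step 35: x=[5.4313] v=[-0.7417]
Step 36: x=[5.4079] v=[-0.4683]
Step 37: x=[5.3983] v=[-0.1916]
Step 38: x=[5.4026] v=[0.0864]
First v>=0 after going negative at step 38, time=1.9000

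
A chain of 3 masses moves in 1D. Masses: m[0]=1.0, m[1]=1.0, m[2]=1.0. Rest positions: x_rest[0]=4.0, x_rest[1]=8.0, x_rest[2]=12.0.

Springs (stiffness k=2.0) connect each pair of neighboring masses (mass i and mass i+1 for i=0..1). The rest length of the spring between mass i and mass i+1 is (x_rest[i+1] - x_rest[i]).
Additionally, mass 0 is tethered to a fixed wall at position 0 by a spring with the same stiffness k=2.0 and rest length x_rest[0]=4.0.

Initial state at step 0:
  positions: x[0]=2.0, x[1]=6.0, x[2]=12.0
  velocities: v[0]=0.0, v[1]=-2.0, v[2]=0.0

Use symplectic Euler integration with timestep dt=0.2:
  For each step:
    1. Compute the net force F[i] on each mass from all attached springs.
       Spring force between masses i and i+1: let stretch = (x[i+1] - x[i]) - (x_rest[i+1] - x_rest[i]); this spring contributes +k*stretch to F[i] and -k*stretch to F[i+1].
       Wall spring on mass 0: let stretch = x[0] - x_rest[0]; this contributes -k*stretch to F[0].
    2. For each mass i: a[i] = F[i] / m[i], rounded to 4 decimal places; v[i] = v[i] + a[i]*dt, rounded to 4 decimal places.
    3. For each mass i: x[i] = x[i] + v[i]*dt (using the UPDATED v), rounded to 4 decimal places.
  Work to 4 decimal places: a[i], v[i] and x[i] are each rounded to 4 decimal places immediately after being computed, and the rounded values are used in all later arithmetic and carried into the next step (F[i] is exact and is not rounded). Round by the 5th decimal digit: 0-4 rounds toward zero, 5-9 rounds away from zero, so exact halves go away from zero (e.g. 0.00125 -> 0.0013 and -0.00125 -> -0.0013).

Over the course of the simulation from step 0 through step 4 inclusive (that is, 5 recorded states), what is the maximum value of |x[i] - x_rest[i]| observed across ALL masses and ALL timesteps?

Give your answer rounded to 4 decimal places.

Answer: 2.2816

Derivation:
Step 0: x=[2.0000 6.0000 12.0000] v=[0.0000 -2.0000 0.0000]
Step 1: x=[2.1600 5.7600 11.8400] v=[0.8000 -1.2000 -0.8000]
Step 2: x=[2.4352 5.7184 11.5136] v=[1.3760 -0.2080 -1.6320]
Step 3: x=[2.7782 5.8778 11.0436] v=[1.7152 0.7968 -2.3501]
Step 4: x=[3.1470 6.2025 10.4803] v=[1.8438 1.6233 -2.8164]
Max displacement = 2.2816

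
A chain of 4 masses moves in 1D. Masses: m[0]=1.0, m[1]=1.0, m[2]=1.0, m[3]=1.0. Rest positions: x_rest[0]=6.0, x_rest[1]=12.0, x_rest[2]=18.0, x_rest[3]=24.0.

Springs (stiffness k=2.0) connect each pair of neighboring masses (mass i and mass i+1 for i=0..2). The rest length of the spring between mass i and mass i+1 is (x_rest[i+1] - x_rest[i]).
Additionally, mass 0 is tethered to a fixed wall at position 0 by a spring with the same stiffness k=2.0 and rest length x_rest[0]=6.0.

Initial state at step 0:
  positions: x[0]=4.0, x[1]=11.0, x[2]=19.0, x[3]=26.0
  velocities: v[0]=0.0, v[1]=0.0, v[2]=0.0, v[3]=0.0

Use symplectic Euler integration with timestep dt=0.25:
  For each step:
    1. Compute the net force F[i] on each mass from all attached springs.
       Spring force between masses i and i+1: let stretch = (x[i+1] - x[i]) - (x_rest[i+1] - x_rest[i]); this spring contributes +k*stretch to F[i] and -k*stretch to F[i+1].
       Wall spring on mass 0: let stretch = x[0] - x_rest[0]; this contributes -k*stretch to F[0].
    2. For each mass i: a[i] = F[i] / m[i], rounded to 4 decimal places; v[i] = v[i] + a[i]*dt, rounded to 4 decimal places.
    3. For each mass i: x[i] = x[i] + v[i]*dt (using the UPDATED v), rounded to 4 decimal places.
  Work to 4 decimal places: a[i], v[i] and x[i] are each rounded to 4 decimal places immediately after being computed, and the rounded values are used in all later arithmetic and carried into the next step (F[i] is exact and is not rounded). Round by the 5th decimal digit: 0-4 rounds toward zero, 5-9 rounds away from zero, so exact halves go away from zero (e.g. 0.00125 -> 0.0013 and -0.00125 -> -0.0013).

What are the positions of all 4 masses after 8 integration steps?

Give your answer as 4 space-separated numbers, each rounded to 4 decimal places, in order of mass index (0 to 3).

Step 0: x=[4.0000 11.0000 19.0000 26.0000] v=[0.0000 0.0000 0.0000 0.0000]
Step 1: x=[4.3750 11.1250 18.8750 25.8750] v=[1.5000 0.5000 -0.5000 -0.5000]
Step 2: x=[5.0469 11.3750 18.6563 25.6250] v=[2.6875 1.0000 -0.8750 -1.0000]
Step 3: x=[5.8789 11.7442 18.3985 25.2539] v=[3.3281 1.4766 -1.0313 -1.4844]
Step 4: x=[6.7092 12.2120 18.1658 24.7759] v=[3.3213 1.8711 -0.9308 -1.9121]
Step 5: x=[7.3887 12.7362 18.0151 24.2216] v=[2.7181 2.0966 -0.6027 -2.2172]
Step 6: x=[7.8131 13.2518 17.9804 23.6415] v=[1.6975 2.0623 -0.1389 -2.3205]
Step 7: x=[7.9407 13.6786 18.0623 23.1037] v=[0.5103 1.7073 0.3274 -2.1511]
Step 8: x=[7.7929 13.9362 18.2264 22.6858] v=[-0.5911 1.0302 0.6563 -1.6718]

Answer: 7.7929 13.9362 18.2264 22.6858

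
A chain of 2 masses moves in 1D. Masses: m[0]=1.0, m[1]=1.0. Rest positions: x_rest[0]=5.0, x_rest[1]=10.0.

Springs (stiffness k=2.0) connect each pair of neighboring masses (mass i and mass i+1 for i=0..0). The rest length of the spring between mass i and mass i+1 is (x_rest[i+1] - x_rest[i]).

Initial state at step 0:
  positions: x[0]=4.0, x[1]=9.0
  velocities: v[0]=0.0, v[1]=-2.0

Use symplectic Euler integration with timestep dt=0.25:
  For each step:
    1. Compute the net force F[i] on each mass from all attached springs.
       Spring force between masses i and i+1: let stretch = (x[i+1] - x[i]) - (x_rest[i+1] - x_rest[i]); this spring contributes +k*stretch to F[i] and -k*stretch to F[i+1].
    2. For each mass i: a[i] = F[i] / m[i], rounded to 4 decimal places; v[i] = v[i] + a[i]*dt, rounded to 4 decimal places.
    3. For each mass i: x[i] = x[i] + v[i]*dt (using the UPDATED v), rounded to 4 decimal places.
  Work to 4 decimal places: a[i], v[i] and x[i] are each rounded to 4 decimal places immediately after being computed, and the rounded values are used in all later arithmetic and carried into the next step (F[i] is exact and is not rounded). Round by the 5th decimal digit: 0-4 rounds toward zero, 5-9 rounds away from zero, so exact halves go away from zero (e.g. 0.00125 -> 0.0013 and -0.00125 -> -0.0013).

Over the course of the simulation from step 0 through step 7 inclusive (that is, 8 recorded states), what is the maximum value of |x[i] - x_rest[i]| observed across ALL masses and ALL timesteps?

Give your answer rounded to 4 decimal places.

Step 0: x=[4.0000 9.0000] v=[0.0000 -2.0000]
Step 1: x=[4.0000 8.5000] v=[0.0000 -2.0000]
Step 2: x=[3.9375 8.0625] v=[-0.2500 -1.7500]
Step 3: x=[3.7656 7.7344] v=[-0.6875 -1.3125]
Step 4: x=[3.4648 7.5352] v=[-1.2031 -0.7969]
Step 5: x=[3.0478 7.4522] v=[-1.6679 -0.3321]
Step 6: x=[2.5564 7.4436] v=[-1.9657 -0.0343]
Step 7: x=[2.0509 7.4491] v=[-2.0221 0.0221]
Max displacement = 2.9491

Answer: 2.9491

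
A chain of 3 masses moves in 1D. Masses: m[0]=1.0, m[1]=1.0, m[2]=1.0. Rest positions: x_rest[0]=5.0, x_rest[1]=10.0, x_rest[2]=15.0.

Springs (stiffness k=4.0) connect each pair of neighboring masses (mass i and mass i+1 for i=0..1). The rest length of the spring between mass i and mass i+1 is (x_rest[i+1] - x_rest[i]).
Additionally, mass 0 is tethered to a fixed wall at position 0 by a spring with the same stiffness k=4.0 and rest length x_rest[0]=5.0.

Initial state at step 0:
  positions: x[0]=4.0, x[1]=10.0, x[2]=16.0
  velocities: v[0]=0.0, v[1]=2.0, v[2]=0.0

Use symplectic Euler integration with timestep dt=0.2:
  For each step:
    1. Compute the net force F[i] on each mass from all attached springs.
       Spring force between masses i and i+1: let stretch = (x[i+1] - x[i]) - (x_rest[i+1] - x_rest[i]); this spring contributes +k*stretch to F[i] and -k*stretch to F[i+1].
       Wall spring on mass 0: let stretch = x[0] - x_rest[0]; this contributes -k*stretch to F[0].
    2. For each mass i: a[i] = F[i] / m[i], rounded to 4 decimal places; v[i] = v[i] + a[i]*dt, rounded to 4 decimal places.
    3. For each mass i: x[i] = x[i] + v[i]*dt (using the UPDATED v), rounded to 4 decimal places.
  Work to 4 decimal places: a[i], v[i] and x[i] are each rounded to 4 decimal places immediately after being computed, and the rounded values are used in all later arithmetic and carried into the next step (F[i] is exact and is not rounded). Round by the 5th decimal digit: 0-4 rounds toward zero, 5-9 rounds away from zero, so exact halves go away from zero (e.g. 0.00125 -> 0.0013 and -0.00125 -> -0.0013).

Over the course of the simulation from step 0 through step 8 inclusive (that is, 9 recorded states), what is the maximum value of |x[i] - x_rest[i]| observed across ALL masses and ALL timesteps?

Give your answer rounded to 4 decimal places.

Answer: 1.7104

Derivation:
Step 0: x=[4.0000 10.0000 16.0000] v=[0.0000 2.0000 0.0000]
Step 1: x=[4.3200 10.4000 15.8400] v=[1.6000 2.0000 -0.8000]
Step 2: x=[4.9216 10.6976 15.6096] v=[3.0080 1.4880 -1.1520]
Step 3: x=[5.6599 10.8570 15.3933] v=[3.6915 0.7968 -1.0816]
Step 4: x=[6.3242 10.9106 15.2512] v=[3.3213 0.2682 -0.7106]
Step 5: x=[6.7104 10.9249 15.2146] v=[1.9311 0.0716 -0.1831]
Step 6: x=[6.6973 10.9513 15.2916] v=[-0.0656 0.1318 0.3851]
Step 7: x=[6.2933 10.9915 15.4742] v=[-2.0202 0.2008 0.9129]
Step 8: x=[5.6340 10.9972 15.7395] v=[-3.2963 0.0284 1.3267]
Max displacement = 1.7104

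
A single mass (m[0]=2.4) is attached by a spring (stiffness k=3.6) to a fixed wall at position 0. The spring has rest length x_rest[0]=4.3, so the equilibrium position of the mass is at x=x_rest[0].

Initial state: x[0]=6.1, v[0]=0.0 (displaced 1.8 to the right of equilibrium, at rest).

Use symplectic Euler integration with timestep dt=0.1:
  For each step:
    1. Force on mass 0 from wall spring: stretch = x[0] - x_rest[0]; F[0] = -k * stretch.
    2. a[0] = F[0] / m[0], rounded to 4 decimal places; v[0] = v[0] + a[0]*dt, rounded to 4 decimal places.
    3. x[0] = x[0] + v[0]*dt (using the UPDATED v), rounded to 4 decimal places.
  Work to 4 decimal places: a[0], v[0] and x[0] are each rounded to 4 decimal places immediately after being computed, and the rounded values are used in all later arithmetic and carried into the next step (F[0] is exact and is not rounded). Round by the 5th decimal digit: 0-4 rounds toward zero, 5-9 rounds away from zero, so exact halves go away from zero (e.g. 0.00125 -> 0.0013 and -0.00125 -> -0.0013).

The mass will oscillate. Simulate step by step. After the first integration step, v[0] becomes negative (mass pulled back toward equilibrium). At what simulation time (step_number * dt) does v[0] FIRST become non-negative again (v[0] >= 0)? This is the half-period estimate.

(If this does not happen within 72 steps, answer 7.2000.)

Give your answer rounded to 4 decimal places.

Answer: 2.6000

Derivation:
Step 0: x=[6.1000] v=[0.0000]
Step 1: x=[6.0730] v=[-0.2700]
Step 2: x=[6.0194] v=[-0.5360]
Step 3: x=[5.9400] v=[-0.7939]
Step 4: x=[5.8360] v=[-1.0399]
Step 5: x=[5.7090] v=[-1.2703]
Step 6: x=[5.5608] v=[-1.4817]
Step 7: x=[5.3937] v=[-1.6708]
Step 8: x=[5.2102] v=[-1.8349]
Step 9: x=[5.0131] v=[-1.9714]
Step 10: x=[4.8053] v=[-2.0784]
Step 11: x=[4.5899] v=[-2.1542]
Step 12: x=[4.3701] v=[-2.1977]
Step 13: x=[4.1493] v=[-2.2082]
Step 14: x=[3.9307] v=[-2.1856]
Step 15: x=[3.7177] v=[-2.1302]
Step 16: x=[3.5134] v=[-2.0429]
Step 17: x=[3.3209] v=[-1.9249]
Step 18: x=[3.1431] v=[-1.7780]
Step 19: x=[2.9827] v=[-1.6045]
Step 20: x=[2.8420] v=[-1.4069]
Step 21: x=[2.7232] v=[-1.1882]
Step 22: x=[2.6280] v=[-0.9517]
Step 23: x=[2.5579] v=[-0.7009]
Step 24: x=[2.5139] v=[-0.4396]
Step 25: x=[2.4967] v=[-0.1717]
Step 26: x=[2.5066] v=[0.0988]
First v>=0 after going negative at step 26, time=2.6000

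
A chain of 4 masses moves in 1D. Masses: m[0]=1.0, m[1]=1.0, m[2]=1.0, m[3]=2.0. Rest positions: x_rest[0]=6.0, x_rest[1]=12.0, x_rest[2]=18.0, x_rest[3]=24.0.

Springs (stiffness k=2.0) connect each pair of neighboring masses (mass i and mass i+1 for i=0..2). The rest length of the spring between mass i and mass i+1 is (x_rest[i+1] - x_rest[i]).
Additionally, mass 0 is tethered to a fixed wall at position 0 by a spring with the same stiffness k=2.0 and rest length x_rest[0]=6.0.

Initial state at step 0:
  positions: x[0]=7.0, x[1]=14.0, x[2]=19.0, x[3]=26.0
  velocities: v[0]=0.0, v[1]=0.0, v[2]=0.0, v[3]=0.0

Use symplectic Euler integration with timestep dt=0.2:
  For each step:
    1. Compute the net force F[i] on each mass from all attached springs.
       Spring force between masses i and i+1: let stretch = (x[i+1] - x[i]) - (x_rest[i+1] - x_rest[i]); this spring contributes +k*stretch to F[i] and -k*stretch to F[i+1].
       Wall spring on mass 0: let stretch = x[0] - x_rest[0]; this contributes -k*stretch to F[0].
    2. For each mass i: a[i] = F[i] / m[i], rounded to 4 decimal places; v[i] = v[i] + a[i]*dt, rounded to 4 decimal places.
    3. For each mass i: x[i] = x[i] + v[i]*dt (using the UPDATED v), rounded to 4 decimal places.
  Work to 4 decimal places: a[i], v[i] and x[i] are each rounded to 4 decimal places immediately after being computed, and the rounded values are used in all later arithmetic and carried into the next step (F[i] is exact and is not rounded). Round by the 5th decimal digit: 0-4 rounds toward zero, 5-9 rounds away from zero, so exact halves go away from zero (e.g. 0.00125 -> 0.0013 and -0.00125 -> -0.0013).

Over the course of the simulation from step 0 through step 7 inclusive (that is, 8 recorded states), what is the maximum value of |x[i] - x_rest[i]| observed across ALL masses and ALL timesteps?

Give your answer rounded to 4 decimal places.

Step 0: x=[7.0000 14.0000 19.0000 26.0000] v=[0.0000 0.0000 0.0000 0.0000]
Step 1: x=[7.0000 13.8400 19.1600 25.9600] v=[0.0000 -0.8000 0.8000 -0.2000]
Step 2: x=[6.9872 13.5584 19.4384 25.8880] v=[-0.0640 -1.4080 1.3920 -0.3600]
Step 3: x=[6.9411 13.2215 19.7624 25.7980] v=[-0.2304 -1.6845 1.6198 -0.4499]
Step 4: x=[6.8422 12.9054 20.0459 25.7066] v=[-0.4947 -1.5803 1.4177 -0.4570]
Step 5: x=[6.6809 12.6755 20.2111 25.6288] v=[-0.8063 -1.1494 0.8258 -0.3891]
Step 6: x=[6.4647 12.5689 20.2068 25.5743] v=[-1.0808 -0.5330 -0.0214 -0.2726]
Step 7: x=[6.2197 12.5850 20.0209 25.5451] v=[-1.2250 0.0805 -0.9296 -0.1461]
Max displacement = 2.2111

Answer: 2.2111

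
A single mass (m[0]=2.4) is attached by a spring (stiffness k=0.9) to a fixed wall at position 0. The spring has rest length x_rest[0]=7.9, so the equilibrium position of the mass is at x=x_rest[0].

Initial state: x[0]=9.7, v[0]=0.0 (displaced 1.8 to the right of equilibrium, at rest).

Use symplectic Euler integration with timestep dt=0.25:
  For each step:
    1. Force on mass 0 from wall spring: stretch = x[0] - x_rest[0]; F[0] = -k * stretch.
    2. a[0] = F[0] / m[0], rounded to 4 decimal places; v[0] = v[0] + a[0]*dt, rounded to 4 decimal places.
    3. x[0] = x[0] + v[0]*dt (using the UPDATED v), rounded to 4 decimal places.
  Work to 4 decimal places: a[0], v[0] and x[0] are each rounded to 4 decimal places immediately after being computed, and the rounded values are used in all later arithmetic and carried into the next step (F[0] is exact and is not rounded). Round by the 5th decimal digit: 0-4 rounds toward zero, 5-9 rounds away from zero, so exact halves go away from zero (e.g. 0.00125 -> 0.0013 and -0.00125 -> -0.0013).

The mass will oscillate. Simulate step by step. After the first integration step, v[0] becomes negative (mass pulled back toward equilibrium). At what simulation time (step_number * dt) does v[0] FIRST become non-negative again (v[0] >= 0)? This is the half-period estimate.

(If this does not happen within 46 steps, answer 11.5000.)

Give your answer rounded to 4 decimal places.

Answer: 5.2500

Derivation:
Step 0: x=[9.7000] v=[0.0000]
Step 1: x=[9.6578] v=[-0.1688]
Step 2: x=[9.5744] v=[-0.3336]
Step 3: x=[9.4518] v=[-0.4906]
Step 4: x=[9.2928] v=[-0.6361]
Step 5: x=[9.1011] v=[-0.7667]
Step 6: x=[8.8813] v=[-0.8793]
Step 7: x=[8.6385] v=[-0.9713]
Step 8: x=[8.3784] v=[-1.0405]
Step 9: x=[8.1071] v=[-1.0854]
Step 10: x=[7.8309] v=[-1.1048]
Step 11: x=[7.5563] v=[-1.0983]
Step 12: x=[7.2898] v=[-1.0661]
Step 13: x=[7.0376] v=[-1.0089]
Step 14: x=[6.8056] v=[-0.9281]
Step 15: x=[6.5992] v=[-0.8255]
Step 16: x=[6.4233] v=[-0.7036]
Step 17: x=[6.2820] v=[-0.5652]
Step 18: x=[6.1786] v=[-0.4135]
Step 19: x=[6.1156] v=[-0.2521]
Step 20: x=[6.0944] v=[-0.0848]
Step 21: x=[6.1155] v=[0.0845]
First v>=0 after going negative at step 21, time=5.2500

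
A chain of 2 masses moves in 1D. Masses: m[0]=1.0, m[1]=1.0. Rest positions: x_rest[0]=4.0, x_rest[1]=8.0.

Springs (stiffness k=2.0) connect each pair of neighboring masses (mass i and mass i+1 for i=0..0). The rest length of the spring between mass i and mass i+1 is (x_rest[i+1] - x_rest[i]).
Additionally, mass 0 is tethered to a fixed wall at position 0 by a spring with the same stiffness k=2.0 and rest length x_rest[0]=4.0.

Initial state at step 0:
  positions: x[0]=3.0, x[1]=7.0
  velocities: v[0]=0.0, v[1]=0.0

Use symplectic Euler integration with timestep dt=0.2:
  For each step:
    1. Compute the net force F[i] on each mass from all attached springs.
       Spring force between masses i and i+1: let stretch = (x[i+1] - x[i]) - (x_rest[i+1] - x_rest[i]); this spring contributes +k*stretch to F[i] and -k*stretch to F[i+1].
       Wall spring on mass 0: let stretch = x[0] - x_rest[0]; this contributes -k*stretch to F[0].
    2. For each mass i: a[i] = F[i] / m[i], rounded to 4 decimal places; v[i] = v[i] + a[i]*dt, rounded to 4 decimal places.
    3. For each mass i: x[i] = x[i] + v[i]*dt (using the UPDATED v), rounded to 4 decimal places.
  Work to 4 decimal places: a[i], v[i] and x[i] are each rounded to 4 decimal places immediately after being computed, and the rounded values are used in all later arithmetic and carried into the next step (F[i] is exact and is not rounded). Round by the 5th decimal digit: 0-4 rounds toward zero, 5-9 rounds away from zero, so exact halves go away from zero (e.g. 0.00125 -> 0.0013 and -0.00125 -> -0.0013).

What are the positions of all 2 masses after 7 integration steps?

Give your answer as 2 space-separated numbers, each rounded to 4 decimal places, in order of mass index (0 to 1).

Step 0: x=[3.0000 7.0000] v=[0.0000 0.0000]
Step 1: x=[3.0800 7.0000] v=[0.4000 0.0000]
Step 2: x=[3.2272 7.0064] v=[0.7360 0.0320]
Step 3: x=[3.4186 7.0305] v=[0.9568 0.1203]
Step 4: x=[3.6254 7.0856] v=[1.0341 0.2755]
Step 5: x=[3.8190 7.1839] v=[0.9680 0.4914]
Step 6: x=[3.9763 7.3330] v=[0.7864 0.7454]
Step 7: x=[4.0840 7.5335] v=[0.5386 1.0027]

Answer: 4.0840 7.5335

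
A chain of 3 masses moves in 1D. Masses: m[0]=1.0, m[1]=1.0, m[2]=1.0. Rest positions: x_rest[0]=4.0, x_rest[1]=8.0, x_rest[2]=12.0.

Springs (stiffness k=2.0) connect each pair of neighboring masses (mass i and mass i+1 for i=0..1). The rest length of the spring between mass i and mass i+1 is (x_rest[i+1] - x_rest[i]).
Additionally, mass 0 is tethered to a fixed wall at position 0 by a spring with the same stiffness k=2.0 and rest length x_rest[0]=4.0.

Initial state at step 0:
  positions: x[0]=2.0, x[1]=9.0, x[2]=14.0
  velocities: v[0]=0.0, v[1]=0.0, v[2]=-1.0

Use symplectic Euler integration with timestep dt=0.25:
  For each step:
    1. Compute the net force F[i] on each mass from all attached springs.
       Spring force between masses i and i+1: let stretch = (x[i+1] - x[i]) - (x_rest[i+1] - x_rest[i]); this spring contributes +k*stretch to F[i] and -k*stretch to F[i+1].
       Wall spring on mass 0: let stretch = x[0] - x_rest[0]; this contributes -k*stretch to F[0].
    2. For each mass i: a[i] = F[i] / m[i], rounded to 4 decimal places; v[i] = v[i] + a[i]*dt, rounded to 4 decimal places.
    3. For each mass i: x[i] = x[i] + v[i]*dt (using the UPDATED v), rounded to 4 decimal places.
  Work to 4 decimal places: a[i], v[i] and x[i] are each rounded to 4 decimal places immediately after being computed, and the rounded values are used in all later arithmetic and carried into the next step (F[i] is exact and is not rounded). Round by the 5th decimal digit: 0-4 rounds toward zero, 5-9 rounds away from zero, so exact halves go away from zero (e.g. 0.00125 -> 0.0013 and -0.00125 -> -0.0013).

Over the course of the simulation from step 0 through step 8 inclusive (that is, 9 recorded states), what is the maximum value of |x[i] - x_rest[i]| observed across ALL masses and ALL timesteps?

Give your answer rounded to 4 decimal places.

Step 0: x=[2.0000 9.0000 14.0000] v=[0.0000 0.0000 -1.0000]
Step 1: x=[2.6250 8.7500 13.6250] v=[2.5000 -1.0000 -1.5000]
Step 2: x=[3.6875 8.3438 13.1406] v=[4.2500 -1.6250 -1.9375]
Step 3: x=[4.8711 7.9551 12.5566] v=[4.7344 -1.5548 -2.3359]
Step 4: x=[5.8313 7.7561 11.8974] v=[3.8409 -0.7961 -2.6367]
Step 5: x=[6.3032 7.8342 11.2206] v=[1.8877 0.3122 -2.7074]
Step 6: x=[6.1786 8.1442 10.6205] v=[-0.4984 1.2399 -2.4006]
Step 7: x=[5.5274 8.5180 10.2108] v=[-2.6049 1.4953 -1.6388]
Step 8: x=[4.5591 8.7296 10.0895] v=[-3.8733 0.8464 -0.4852]
Max displacement = 2.3032

Answer: 2.3032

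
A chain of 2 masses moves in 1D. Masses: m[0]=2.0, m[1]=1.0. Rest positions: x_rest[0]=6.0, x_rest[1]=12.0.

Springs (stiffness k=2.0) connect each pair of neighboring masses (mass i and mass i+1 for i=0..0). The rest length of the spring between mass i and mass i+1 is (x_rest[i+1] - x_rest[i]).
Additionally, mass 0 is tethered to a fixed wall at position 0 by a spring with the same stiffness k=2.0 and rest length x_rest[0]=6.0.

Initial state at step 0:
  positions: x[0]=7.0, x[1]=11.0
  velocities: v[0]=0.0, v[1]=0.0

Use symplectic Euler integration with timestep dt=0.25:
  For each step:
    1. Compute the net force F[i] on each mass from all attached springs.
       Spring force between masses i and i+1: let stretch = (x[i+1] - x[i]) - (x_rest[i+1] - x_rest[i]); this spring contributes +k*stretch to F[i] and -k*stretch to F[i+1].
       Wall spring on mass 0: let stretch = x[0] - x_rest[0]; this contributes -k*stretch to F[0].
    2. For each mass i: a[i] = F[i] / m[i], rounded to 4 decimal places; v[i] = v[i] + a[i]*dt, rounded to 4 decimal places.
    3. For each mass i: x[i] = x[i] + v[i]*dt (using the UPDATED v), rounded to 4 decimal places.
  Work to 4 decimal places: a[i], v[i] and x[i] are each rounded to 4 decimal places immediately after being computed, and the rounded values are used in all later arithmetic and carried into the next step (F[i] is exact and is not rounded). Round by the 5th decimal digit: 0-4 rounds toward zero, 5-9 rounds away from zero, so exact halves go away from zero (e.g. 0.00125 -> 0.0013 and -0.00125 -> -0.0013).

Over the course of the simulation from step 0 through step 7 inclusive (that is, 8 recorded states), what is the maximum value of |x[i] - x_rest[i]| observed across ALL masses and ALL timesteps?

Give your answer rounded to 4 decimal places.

Answer: 1.2996

Derivation:
Step 0: x=[7.0000 11.0000] v=[0.0000 0.0000]
Step 1: x=[6.8125 11.2500] v=[-0.7500 1.0000]
Step 2: x=[6.4766 11.6953] v=[-1.3438 1.7813]
Step 3: x=[6.0620 12.2383] v=[-1.6583 2.1720]
Step 4: x=[5.6546 12.7593] v=[-1.6297 2.0839]
Step 5: x=[5.3378 13.1422] v=[-1.2672 1.5316]
Step 6: x=[5.1752 13.2996] v=[-0.6506 0.6294]
Step 7: x=[5.1969 13.1914] v=[0.0867 -0.4328]
Max displacement = 1.2996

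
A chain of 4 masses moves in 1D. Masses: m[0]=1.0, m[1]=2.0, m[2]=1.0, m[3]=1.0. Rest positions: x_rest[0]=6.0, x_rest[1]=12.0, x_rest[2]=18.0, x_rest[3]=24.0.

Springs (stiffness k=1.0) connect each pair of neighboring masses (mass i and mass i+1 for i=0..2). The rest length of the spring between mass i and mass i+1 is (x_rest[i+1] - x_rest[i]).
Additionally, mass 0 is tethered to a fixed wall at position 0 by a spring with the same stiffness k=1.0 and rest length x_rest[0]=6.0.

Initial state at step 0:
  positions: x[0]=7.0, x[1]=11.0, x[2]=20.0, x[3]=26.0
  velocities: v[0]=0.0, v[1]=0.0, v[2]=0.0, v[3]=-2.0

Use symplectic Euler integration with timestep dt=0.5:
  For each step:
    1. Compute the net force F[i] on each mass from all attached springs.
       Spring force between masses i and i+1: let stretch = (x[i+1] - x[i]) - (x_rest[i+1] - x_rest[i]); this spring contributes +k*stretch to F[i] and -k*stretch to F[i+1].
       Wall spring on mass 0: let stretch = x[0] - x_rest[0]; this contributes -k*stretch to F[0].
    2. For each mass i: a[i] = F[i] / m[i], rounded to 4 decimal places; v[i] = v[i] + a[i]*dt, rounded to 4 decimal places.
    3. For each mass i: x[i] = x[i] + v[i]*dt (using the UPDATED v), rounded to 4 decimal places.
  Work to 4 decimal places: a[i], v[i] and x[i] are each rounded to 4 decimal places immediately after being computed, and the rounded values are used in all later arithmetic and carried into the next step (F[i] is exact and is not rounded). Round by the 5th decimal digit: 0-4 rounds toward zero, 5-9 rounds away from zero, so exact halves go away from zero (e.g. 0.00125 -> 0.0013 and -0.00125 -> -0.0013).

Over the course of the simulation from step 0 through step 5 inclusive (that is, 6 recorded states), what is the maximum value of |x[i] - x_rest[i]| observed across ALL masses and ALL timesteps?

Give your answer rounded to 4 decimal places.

Step 0: x=[7.0000 11.0000 20.0000 26.0000] v=[0.0000 0.0000 0.0000 -2.0000]
Step 1: x=[6.2500 11.6250 19.2500 25.0000] v=[-1.5000 1.2500 -1.5000 -2.0000]
Step 2: x=[5.2813 12.5313 18.0313 24.0625] v=[-1.9375 1.8125 -2.4375 -1.8750]
Step 3: x=[4.8047 13.2188 16.9454 23.1172] v=[-0.9532 1.3750 -2.1719 -1.8906]
Step 4: x=[5.2305 13.3204 16.4708 22.1290] v=[0.8515 0.2031 -0.9493 -1.9765]
Step 5: x=[6.3711 12.8045 16.6231 21.2262] v=[2.2812 -1.0318 0.3046 -1.8056]
Max displacement = 2.7738

Answer: 2.7738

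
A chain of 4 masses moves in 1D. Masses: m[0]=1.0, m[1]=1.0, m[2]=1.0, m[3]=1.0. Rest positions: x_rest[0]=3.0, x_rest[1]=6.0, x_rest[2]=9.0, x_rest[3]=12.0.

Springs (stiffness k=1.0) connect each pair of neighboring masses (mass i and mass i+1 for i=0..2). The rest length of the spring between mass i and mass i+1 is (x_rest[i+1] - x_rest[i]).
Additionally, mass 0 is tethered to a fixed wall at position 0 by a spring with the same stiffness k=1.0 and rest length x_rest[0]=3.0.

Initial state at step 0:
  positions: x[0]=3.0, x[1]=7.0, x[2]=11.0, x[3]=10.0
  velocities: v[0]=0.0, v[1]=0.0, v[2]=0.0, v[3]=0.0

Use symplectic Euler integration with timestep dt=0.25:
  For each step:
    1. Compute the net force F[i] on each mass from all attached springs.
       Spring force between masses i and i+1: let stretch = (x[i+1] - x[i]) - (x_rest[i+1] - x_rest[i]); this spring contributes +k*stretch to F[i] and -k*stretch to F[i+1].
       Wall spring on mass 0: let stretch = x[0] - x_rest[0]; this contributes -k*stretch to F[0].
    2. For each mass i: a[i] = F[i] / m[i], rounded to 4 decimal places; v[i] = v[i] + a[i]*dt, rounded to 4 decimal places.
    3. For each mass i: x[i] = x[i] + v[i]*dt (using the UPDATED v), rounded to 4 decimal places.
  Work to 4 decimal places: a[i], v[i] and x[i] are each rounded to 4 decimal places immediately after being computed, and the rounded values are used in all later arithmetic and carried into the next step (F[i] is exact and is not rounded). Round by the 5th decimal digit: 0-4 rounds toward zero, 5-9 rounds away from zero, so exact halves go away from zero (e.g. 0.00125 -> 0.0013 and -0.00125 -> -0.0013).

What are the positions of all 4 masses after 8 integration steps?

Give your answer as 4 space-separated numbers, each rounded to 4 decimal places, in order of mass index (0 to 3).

Answer: 3.7305 5.4407 7.4532 13.7767

Derivation:
Step 0: x=[3.0000 7.0000 11.0000 10.0000] v=[0.0000 0.0000 0.0000 0.0000]
Step 1: x=[3.0625 7.0000 10.6875 10.2500] v=[0.2500 0.0000 -1.2500 1.0000]
Step 2: x=[3.1797 6.9844 10.1172 10.7149] v=[0.4688 -0.0625 -2.2813 1.8594]
Step 3: x=[3.3360 6.9268 9.3884 11.3299] v=[0.6251 -0.2305 -2.9151 2.4600]
Step 4: x=[3.5082 6.7986 8.6271 12.0111] v=[0.6888 -0.5128 -3.0451 2.7246]
Step 5: x=[3.6668 6.5790 7.9631 12.6683] v=[0.6344 -0.8783 -2.6562 2.6286]
Step 6: x=[3.7783 6.2639 7.5066 13.2189] v=[0.4458 -1.2603 -1.8259 2.2023]
Step 7: x=[3.8090 5.8712 7.3295 13.6000] v=[0.1226 -1.5710 -0.7085 1.5242]
Step 8: x=[3.7305 5.4407 7.4532 13.7767] v=[-0.3141 -1.7220 0.4946 0.7066]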